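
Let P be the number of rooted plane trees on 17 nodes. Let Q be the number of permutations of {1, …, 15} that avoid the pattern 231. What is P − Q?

25662825

Rooted ordered (plane) trees on m nodes have m−1 edges and are counted by C_{m−1}; m = 17 gives C_16. So P = C_16 = 35357670.
For any fixed pattern of length 3, the pattern-avoiding permutations of [15] number C_15. So Q = C_15 = 9694845.
P − Q = 35357670 − 9694845 = 25662825.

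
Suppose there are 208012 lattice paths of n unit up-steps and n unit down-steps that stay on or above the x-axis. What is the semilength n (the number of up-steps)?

Dyck paths of semilength n are counted by C_n; 208012 = C_12.

12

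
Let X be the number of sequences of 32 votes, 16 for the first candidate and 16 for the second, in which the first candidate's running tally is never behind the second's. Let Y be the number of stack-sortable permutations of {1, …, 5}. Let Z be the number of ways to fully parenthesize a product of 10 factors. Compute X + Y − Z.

35352850

Reading a vote for the leader as '(' and for the other as ')' turns such a sequence into a balanced string of 16 pairs, so the count is C_16. So X = C_16 = 35357670.
Stack-sortable permutations are exactly the 231-avoiding ones, counted by C_n; here n = 5. So Y = C_5 = 42.
Ways to associate a product of 10 factors correspond to binary trees on 10 leaves, so the count is C_9. So Z = C_9 = 4862.
X + Y − Z = 35357670 + 42 − 4862 = 35352850.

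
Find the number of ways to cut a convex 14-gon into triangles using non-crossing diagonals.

Triangulations of a convex m-gon are counted by C_{m−2}; with m = 14 this is C_12.
C_12 = 208012.

208012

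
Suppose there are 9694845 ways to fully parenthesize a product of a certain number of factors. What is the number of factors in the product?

16

Parenthesizations of m factors are counted by C_{m−1}. Since C_15 = 9694845, the index is 15.
So the index is 15, and the number of factors is 15 + 1 = 16.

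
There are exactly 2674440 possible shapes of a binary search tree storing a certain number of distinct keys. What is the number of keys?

Binary search tree shapes on n keys are counted by C_n, and C_14 = 2674440.

14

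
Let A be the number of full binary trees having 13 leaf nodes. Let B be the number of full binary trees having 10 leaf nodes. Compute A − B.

203150

Full binary trees with 13 leaves have 13−1 = 12 internal nodes, so there are C_12 of them. So A = C_12 = 208012.
Full binary trees with 10 leaves have 10−1 = 9 internal nodes, so there are C_9 of them. So B = C_9 = 4862.
A − B = 208012 − 4862 = 203150.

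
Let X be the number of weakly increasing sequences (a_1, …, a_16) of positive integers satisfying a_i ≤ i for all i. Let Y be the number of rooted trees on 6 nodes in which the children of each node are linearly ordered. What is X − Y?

35357628

Such sub-staircase sequences of length n are counted by C_n; here n = 16. So X = C_16 = 35357670.
A rooted plane tree on 6 nodes has 5 edges, and such trees are counted by C_5. So Y = C_5 = 42.
X − Y = 35357670 − 42 = 35357628.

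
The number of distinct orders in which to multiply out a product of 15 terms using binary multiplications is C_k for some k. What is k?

14

Parenthesizations of m factors correspond to full binary trees with m leaves, counted by C_{m−1}; m = 15 gives C_14.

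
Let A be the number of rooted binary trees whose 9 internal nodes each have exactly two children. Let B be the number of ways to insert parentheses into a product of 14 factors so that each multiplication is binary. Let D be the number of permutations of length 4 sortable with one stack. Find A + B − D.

747748

The number of full binary trees on 9 internal nodes is the Catalan number C_9. So A = C_9 = 4862.
Parenthesizations of m factors correspond to full binary trees with m leaves, counted by C_{m−1}; m = 14 gives C_13. So B = C_13 = 742900.
By Knuth's characterisation, the stack-sortable permutations of length 4 are the 231-avoiders, numbering C_4. So D = C_4 = 14.
A + B − D = 4862 + 742900 − 14 = 747748.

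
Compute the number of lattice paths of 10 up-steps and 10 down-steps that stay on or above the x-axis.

16796

Paths of 10 up- and 10 down-steps that never dip below the axis are Dyck paths; their count is C_10.
C_10 = 16796.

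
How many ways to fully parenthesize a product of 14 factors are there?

Parenthesizations of m factors correspond to full binary trees with m leaves, counted by C_{m−1}; m = 14 gives C_13.
C_13 = C_12 · 2(2·12+1)/(12+2) = 208012 · 50/14 = 742900.

742900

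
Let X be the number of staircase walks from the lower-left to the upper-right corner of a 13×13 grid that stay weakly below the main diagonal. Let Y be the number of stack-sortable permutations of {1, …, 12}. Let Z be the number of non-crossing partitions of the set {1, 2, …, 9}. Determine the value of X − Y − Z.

Monotone paths in an n×n grid that stay weakly below the diagonal are counted by C_n; here n = 13. So X = C_13 = 742900.
By Knuth's characterisation, the stack-sortable permutations of length 12 are the 231-avoiders, numbering C_12. So Y = C_12 = 208012.
Non-crossing partitions of an n-element set are counted by C_n; here n = 9. So Z = C_9 = 4862.
X − Y − Z = 742900 − 208012 − 4862 = 530026.

530026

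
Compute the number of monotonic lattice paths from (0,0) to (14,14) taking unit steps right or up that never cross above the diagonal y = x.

Sub-diagonal monotone paths from (0,0) to (14,14) biject with Dyck paths of semilength 14, giving C_14.
C_14 = C(28,14)/15 = 40116600/15 = 2674440.

2674440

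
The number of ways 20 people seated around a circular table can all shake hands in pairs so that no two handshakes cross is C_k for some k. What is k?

With 20 = 2·10 people, non-crossing handshake pairings are non-crossing perfect matchings on a circle, counted by C_10.

10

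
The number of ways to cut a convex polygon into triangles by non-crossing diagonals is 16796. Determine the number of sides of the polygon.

12

Triangulations of a convex m-gon are counted by C_{m−2}; 16796 = C_10.
So m − 2 = 10, giving m = 12 sides.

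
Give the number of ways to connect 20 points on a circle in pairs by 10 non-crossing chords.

Non-crossing perfect matchings of 2n points on a circle are counted by C_n; with 20 points, n = 10.
C_10 = C(20,10)/11 = 184756/11 = 16796.

16796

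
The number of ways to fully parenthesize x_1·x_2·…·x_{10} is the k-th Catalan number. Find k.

9

Parenthesizations of m factors correspond to full binary trees with m leaves, counted by C_{m−1}; m = 10 gives C_9.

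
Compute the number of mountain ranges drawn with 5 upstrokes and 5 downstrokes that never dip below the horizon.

Paths of 5 up- and 5 down-steps that never dip below the axis are Dyck paths; their count is C_5.
C_5 = 42.

42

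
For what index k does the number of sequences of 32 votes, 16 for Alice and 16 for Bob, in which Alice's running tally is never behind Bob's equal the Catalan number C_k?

16

Reading a vote for the leader as '(' and for the other as ')' turns such a sequence into a balanced string of 16 pairs, so the count is C_16.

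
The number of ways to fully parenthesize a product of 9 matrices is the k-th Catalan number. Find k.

8

Bracketing 9 factors into binary products is counted by C_{9−1} = C_8.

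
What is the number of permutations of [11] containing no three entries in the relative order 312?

58786

Permutations of [n] avoiding any single length-3 pattern are counted by C_n; here n = 11.
C_11 = C(22,11)/12 = 705432/12 = 58786.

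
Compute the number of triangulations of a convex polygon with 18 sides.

The number of triangulations of an 18-gon is the Catalan number C_16 (index = sides − 2).
C_16 = C_15 · 2(2·15+1)/(15+2) = 9694845 · 62/17 = 35357670.

35357670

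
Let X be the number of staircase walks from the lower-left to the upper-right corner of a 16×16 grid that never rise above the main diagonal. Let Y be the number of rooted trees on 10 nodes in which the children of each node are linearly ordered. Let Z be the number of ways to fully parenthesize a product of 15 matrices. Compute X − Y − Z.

32678368

Monotone paths in an n×n grid that stay weakly below the diagonal are counted by C_n; here n = 16. So X = C_16 = 35357670.
A rooted plane tree on 10 nodes has 9 edges, and such trees are counted by C_9. So Y = C_9 = 4862.
Parenthesizations of m factors correspond to full binary trees with m leaves, counted by C_{m−1}; m = 15 gives C_14. So Z = C_14 = 2674440.
X − Y − Z = 35357670 − 4862 − 2674440 = 32678368.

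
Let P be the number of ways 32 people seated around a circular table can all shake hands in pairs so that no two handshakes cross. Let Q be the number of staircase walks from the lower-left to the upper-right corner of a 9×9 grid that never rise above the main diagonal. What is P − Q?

With 32 = 2·16 people, non-crossing handshake pairings are non-crossing perfect matchings on a circle, counted by C_16. So P = C_16 = 35357670.
Monotone paths in an n×n grid that stay weakly below the diagonal are counted by C_n; here n = 9. So Q = C_9 = 4862.
P − Q = 35357670 − 4862 = 35352808.

35352808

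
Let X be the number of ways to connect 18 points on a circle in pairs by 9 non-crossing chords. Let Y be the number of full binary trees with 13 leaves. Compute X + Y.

212874

Non-crossing perfect matchings of 2n points on a circle are counted by C_n; with 18 points, n = 9. So X = C_9 = 4862.
Full binary trees with 13 leaves have 13−1 = 12 internal nodes, so there are C_12 of them. So Y = C_12 = 208012.
X + Y = 4862 + 208012 = 212874.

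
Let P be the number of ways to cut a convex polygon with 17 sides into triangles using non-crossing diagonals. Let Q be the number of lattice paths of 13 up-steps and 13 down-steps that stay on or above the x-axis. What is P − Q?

A convex 17-gon is triangulated into 15 triangles, and the number of such triangulations is the Catalan number C_{17−2} = C_15. So P = C_15 = 9694845.
Dyck paths of semilength n (length 2n) are counted by C_n; here n = 13. So Q = C_13 = 742900.
P − Q = 9694845 − 742900 = 8951945.

8951945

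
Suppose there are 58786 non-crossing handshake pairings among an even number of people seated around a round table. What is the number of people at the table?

22

Non-crossing handshake pairings of 2n people are counted by C_n. The Catalan number equal to 58786 is C_11.
So n = 11, and there are 2n = 22 people.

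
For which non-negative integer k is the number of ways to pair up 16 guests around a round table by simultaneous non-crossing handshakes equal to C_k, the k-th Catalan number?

With 16 = 2·8 people, non-crossing handshake pairings are non-crossing perfect matchings on a circle, counted by C_8.

8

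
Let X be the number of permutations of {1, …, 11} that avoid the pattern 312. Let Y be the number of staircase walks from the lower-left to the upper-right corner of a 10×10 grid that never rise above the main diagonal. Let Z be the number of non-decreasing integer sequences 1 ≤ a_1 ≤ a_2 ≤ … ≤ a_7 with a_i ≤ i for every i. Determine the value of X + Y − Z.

75153

Permutations of [n] avoiding any single length-3 pattern are counted by C_n; here n = 11. So X = C_11 = 58786.
Sub-diagonal monotone paths from (0,0) to (10,10) biject with Dyck paths of semilength 10, giving C_10. So Y = C_10 = 16796.
Weakly increasing sequences with a_i ≤ i biject with Dyck paths of semilength 7, so there are C_7. So Z = C_7 = 429.
X + Y − Z = 58786 + 16796 − 429 = 75153.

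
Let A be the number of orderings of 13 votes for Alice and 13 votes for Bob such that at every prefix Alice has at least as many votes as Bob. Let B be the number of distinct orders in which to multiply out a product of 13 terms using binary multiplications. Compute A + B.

950912

Reading a vote for the leader as '(' and for the other as ')' turns such a sequence into a balanced string of 13 pairs, so the count is C_13. So A = C_13 = 742900.
Ways to associate a product of 13 factors correspond to binary trees on 13 leaves, so the count is C_12. So B = C_12 = 208012.
A + B = 742900 + 208012 = 950912.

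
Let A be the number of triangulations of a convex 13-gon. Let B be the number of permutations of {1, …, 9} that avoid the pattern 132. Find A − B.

53924

The number of triangulations of a 13-gon is the Catalan number C_11 (index = sides − 2). So A = C_11 = 58786.
Permutations of [n] avoiding any single length-3 pattern are counted by C_n; here n = 9. So B = C_9 = 4862.
A − B = 58786 − 4862 = 53924.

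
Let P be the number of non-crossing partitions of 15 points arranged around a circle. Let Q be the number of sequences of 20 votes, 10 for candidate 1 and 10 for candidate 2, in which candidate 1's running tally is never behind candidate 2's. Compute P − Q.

Non-crossing partitions of an n-element set are counted by C_n; here n = 15. So P = C_15 = 9694845.
Reading a vote for the leader as '(' and for the other as ')' turns such a sequence into a balanced string of 10 pairs, so the count is C_10. So Q = C_10 = 16796.
P − Q = 9694845 − 16796 = 9678049.

9678049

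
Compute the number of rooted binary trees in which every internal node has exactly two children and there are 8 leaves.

429

A full binary tree with L leaves has L−1 internal nodes and is counted by C_{L−1}; L = 8 gives C_7.
C_7 = C_6 · 2(2·6+1)/(6+2) = 132 · 26/8 = 429.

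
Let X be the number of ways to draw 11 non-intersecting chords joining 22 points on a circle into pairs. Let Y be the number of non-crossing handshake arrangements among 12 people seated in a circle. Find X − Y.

58654

Pairing 22 circle points by 11 non-crossing chords gives C_11 matchings. So X = C_11 = 58786.
Non-crossing handshake pairings of 2n people are counted by C_n; 12 people gives n = 6. So Y = C_6 = 132.
X − Y = 58786 − 132 = 58654.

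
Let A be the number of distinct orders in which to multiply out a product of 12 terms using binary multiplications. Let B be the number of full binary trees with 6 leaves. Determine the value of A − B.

Parenthesizations of m factors correspond to full binary trees with m leaves, counted by C_{m−1}; m = 12 gives C_11. So A = C_11 = 58786.
A full binary tree with L leaves has L−1 internal nodes and is counted by C_{L−1}; L = 6 gives C_5. So B = C_5 = 42.
A − B = 58786 − 42 = 58744.

58744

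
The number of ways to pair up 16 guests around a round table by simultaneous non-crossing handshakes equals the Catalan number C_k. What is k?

Non-crossing handshake pairings of 2n people are counted by C_n; 16 people gives n = 8.

8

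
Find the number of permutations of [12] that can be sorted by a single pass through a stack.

208012

Stack-sortable permutations are exactly the 231-avoiding ones, counted by C_n; here n = 12.
C_12 = 208012.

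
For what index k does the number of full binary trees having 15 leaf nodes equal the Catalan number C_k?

14

A full binary tree with L leaves has L−1 internal nodes and is counted by C_{L−1}; L = 15 gives C_14.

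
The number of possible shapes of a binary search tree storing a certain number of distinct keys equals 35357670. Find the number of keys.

16

Binary search tree shapes on n keys are counted by C_n; 35357670 = C_16.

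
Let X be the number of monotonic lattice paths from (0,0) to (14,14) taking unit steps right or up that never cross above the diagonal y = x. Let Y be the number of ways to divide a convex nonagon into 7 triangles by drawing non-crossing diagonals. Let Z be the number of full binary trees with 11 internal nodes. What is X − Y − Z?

2615225

Monotone paths in an n×n grid that stay weakly below the diagonal are counted by C_n; here n = 14. So X = C_14 = 2674440.
A convex 9-gon is triangulated into 7 triangles, and the number of such triangulations is the Catalan number C_{9−2} = C_7. So Y = C_7 = 429.
The number of full binary trees on 11 internal nodes is the Catalan number C_11. So Z = C_11 = 58786.
X − Y − Z = 2674440 − 429 − 58786 = 2615225.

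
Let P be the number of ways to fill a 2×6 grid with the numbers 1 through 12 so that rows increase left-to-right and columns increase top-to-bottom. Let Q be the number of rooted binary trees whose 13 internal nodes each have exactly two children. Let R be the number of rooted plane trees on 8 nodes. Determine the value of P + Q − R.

Standard Young tableaux of shape 2×n are counted by C_n; here n = 6. So P = C_6 = 132.
The number of full binary trees on 13 internal nodes is the Catalan number C_13. So Q = C_13 = 742900.
A rooted plane tree on 8 nodes has 7 edges, and such trees are counted by C_7. So R = C_7 = 429.
P + Q − R = 132 + 742900 − 429 = 742603.

742603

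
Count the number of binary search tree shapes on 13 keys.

742900

There are C_n binary search tree shapes on n keys; with n = 13 that is C_13.
C_13 = C_12 · 2(2·12+1)/(12+2) = 208012 · 50/14 = 742900.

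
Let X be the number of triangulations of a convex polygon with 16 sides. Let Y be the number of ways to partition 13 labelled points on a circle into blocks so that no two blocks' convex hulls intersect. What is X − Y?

A convex 16-gon is triangulated into 14 triangles, and the number of such triangulations is the Catalan number C_{16−2} = C_14. So X = C_14 = 2674440.
Non-crossing partitions of an n-element set are counted by C_n; here n = 13. So Y = C_13 = 742900.
X − Y = 2674440 − 742900 = 1931540.

1931540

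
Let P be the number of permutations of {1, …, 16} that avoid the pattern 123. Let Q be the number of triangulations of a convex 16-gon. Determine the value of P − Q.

32683230

Permutations of [n] avoiding any single length-3 pattern are counted by C_n; here n = 16. So P = C_16 = 35357670.
The number of triangulations of a 16-gon is the Catalan number C_14 (index = sides − 2). So Q = C_14 = 2674440.
P − Q = 35357670 − 2674440 = 32683230.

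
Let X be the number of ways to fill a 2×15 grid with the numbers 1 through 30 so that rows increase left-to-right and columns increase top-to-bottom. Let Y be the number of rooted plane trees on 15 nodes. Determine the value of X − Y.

7020405

By the hook-length formula (or a Dyck-path bijection), SYT of shape 2×15 number C_15. So X = C_15 = 9694845.
A rooted plane tree on 15 nodes has 14 edges, and such trees are counted by C_14. So Y = C_14 = 2674440.
X − Y = 9694845 − 2674440 = 7020405.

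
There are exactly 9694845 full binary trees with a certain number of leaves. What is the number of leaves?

16

Full binary trees with L leaves are counted by C_{L−1}; 9694845 = C_15.
So the index is 15, and the number of leaves is 15 + 1 = 16.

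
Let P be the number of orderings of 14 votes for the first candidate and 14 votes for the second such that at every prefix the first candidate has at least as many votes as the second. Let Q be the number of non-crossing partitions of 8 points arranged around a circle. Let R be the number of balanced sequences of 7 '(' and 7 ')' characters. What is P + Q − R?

2675441

Ballot sequences with n votes each where one side never trails are Dyck words, counted by C_n; here n = 14. So P = C_14 = 2674440.
Non-crossing partitions of an n-element set are counted by C_n; here n = 8. So Q = C_8 = 1430.
Balanced strings of n pairs of brackets are counted by C_n; here n = 7. So R = C_7 = 429.
P + Q − R = 2674440 + 1430 − 429 = 2675441.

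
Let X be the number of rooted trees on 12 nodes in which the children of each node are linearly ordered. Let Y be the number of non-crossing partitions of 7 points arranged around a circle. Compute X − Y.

Rooted ordered (plane) trees on m nodes have m−1 edges and are counted by C_{m−1}; m = 12 gives C_11. So X = C_11 = 58786.
The non-crossing partitions of [7] form a lattice of size C_7. So Y = C_7 = 429.
X − Y = 58786 − 429 = 58357.

58357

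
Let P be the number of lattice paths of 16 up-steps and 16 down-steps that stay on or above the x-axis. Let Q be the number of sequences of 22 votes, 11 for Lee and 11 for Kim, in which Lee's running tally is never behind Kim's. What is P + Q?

35416456

A Dyck path with 16 up-steps and 16 down-steps has semilength 16, so there are C_16 of them. So P = C_16 = 35357670.
Reading a vote for the leader as '(' and for the other as ')' turns such a sequence into a balanced string of 11 pairs, so the count is C_11. So Q = C_11 = 58786.
P + Q = 35357670 + 58786 = 35416456.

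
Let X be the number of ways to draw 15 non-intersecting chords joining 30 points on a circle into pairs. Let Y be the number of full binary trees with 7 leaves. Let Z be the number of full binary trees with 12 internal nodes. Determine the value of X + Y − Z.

Pairing 30 circle points by 15 non-crossing chords gives C_15 matchings. So X = C_15 = 9694845.
A full binary tree with L leaves has L−1 internal nodes and is counted by C_{L−1}; L = 7 gives C_6. So Y = C_6 = 132.
The number of full binary trees on 12 internal nodes is the Catalan number C_12. So Z = C_12 = 208012.
X + Y − Z = 9694845 + 132 − 208012 = 9486965.

9486965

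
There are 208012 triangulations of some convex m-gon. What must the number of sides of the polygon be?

14

Triangulations of a convex m-gon are counted by C_{m−2}; 208012 = C_12.
So m − 2 = 12, giving m = 14 sides.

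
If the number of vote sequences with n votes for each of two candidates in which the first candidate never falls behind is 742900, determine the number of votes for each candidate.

Such ballot sequences with n votes each are counted by C_n; 742900 = C_13.

13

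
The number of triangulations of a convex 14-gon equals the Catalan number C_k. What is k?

12

Triangulations of a convex m-gon are counted by C_{m−2}; with m = 14 this is C_12.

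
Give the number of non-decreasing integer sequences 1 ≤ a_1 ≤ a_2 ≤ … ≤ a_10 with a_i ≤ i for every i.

Such sub-staircase sequences of length n are counted by C_n; here n = 10.
C_10 = C(20,10)/11 = 184756/11 = 16796.

16796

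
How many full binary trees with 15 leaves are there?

A full binary tree with L leaves has L−1 internal nodes and is counted by C_{L−1}; L = 15 gives C_14.
C_14 = C(28,14)/15 = 40116600/15 = 2674440.

2674440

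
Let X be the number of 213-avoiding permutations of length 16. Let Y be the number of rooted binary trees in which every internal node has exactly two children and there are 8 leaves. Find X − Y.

35357241

Permutations of [n] avoiding any single length-3 pattern are counted by C_n; here n = 16. So X = C_16 = 35357670.
A full binary tree with L leaves has L−1 internal nodes and is counted by C_{L−1}; L = 8 gives C_7. So Y = C_7 = 429.
X − Y = 35357670 − 429 = 35357241.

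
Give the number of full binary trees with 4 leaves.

5

Full binary trees with 4 leaves have 4−1 = 3 internal nodes, so there are C_3 of them.
C_3 = 5.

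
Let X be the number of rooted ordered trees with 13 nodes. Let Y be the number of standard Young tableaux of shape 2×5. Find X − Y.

207970

A rooted plane tree on 13 nodes has 12 edges, and such trees are counted by C_12. So X = C_12 = 208012.
By the hook-length formula (or a Dyck-path bijection), SYT of shape 2×5 number C_5. So Y = C_5 = 42.
X − Y = 208012 − 42 = 207970.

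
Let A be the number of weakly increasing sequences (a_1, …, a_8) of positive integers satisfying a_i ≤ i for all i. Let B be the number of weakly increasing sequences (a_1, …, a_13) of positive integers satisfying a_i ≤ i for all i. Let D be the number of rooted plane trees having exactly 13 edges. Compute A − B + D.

1430

Such sub-staircase sequences of length n are counted by C_n; here n = 8. So A = C_8 = 1430.
Such sub-staircase sequences of length n are counted by C_n; here n = 13. So B = C_13 = 742900.
A rooted plane tree with 13 edges has 14 nodes, and the count is C_13. So D = C_13 = 742900.
A − B + D = 1430 − 742900 + 742900 = 1430.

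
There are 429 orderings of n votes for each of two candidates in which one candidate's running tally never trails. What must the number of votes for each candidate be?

7

Such ballot sequences with n votes each are counted by C_n; 429 = C_7.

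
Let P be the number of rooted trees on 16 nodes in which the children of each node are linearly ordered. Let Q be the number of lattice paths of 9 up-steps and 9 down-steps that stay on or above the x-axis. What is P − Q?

Rooted ordered (plane) trees on m nodes have m−1 edges and are counted by C_{m−1}; m = 16 gives C_15. So P = C_15 = 9694845.
Paths of 9 up- and 9 down-steps that never dip below the axis are Dyck paths; their count is C_9. So Q = C_9 = 4862.
P − Q = 9694845 − 4862 = 9689983.

9689983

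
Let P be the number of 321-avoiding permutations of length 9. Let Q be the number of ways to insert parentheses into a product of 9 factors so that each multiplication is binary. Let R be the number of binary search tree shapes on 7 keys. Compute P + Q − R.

5863

For any fixed pattern of length 3, the pattern-avoiding permutations of [9] number C_9. So P = C_9 = 4862.
Bracketing 9 factors into binary products is counted by C_{9−1} = C_8. So Q = C_8 = 1430.
Rooted binary trees with 7 nodes (each child slot possibly empty) number C_7. So R = C_7 = 429.
P + Q − R = 4862 + 1430 − 429 = 5863.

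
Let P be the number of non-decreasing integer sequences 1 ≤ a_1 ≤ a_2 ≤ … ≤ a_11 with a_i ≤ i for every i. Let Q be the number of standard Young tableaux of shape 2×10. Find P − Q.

Weakly increasing sequences with a_i ≤ i biject with Dyck paths of semilength 11, so there are C_11. So P = C_11 = 58786.
By the hook-length formula (or a Dyck-path bijection), SYT of shape 2×10 number C_10. So Q = C_10 = 16796.
P − Q = 58786 − 16796 = 41990.

41990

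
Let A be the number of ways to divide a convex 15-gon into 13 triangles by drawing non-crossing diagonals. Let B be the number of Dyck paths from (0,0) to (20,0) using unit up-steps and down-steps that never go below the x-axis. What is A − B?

726104

Triangulations of a convex m-gon are counted by C_{m−2}; with m = 15 this is C_13. So A = C_13 = 742900.
Paths of 10 up- and 10 down-steps that never dip below the axis are Dyck paths; their count is C_10. So B = C_10 = 16796.
A − B = 742900 − 16796 = 726104.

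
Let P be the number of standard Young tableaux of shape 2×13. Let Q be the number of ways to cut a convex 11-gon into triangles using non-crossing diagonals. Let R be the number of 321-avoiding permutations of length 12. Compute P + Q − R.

539750

Standard Young tableaux of shape 2×n are counted by C_n; here n = 13. So P = C_13 = 742900.
Triangulations of a convex m-gon are counted by C_{m−2}; with m = 11 this is C_9. So Q = C_9 = 4862.
Permutations of [n] avoiding any single length-3 pattern are counted by C_n; here n = 12. So R = C_12 = 208012.
P + Q − R = 742900 + 4862 − 208012 = 539750.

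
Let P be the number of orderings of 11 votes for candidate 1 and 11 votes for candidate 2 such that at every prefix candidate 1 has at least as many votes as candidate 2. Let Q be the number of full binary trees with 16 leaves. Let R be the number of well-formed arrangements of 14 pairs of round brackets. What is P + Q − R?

7079191

Ballot sequences with n votes each where one side never trails are Dyck words, counted by C_n; here n = 11. So P = C_11 = 58786.
A full binary tree with L leaves has L−1 internal nodes and is counted by C_{L−1}; L = 16 gives C_15. So Q = C_15 = 9694845.
With 14 pairs the number of balanced bracket strings is the Catalan number C_14. So R = C_14 = 2674440.
P + Q − R = 58786 + 9694845 − 2674440 = 7079191.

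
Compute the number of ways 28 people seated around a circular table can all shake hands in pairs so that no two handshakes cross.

2674440

With 28 = 2·14 people, non-crossing handshake pairings are non-crossing perfect matchings on a circle, counted by C_14.
C_14 = C(28,14)/15 = 40116600/15 = 2674440.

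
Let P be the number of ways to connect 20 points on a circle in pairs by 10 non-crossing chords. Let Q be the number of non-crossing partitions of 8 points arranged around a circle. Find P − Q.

15366

Pairing 20 circle points by 10 non-crossing chords gives C_10 matchings. So P = C_10 = 16796.
Non-crossing partitions of an n-element set are counted by C_n; here n = 8. So Q = C_8 = 1430.
P − Q = 16796 − 1430 = 15366.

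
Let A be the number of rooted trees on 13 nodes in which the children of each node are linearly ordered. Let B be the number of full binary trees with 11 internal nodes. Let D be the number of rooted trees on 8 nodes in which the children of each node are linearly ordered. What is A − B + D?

149655

Rooted ordered (plane) trees on m nodes have m−1 edges and are counted by C_{m−1}; m = 13 gives C_12. So A = C_12 = 208012.
The number of full binary trees on 11 internal nodes is the Catalan number C_11. So B = C_11 = 58786.
Rooted ordered (plane) trees on m nodes have m−1 edges and are counted by C_{m−1}; m = 8 gives C_7. So D = C_7 = 429.
A − B + D = 208012 − 58786 + 429 = 149655.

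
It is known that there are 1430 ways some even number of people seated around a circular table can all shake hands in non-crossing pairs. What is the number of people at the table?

Non-crossing handshake pairings of 2n people are counted by C_n. Since C_8 = 1430, the index is 8.
So n = 8, and there are 2n = 16 people.

16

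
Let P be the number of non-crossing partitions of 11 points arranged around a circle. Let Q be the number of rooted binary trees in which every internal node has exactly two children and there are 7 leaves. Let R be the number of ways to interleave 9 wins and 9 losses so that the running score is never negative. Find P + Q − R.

The non-crossing partitions of [11] form a lattice of size C_11. So P = C_11 = 58786.
Full binary trees with 7 leaves have 7−1 = 6 internal nodes, so there are C_6 of them. So Q = C_6 = 132.
Ballot sequences with n votes each where one side never trails are Dyck words, counted by C_n; here n = 9. So R = C_9 = 4862.
P + Q − R = 58786 + 132 − 4862 = 54056.

54056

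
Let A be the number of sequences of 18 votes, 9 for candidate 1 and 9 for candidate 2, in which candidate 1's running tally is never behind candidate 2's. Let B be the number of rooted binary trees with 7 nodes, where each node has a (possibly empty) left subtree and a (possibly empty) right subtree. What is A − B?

Ballot sequences with n votes each where one side never trails are Dyck words, counted by C_n; here n = 9. So A = C_9 = 4862.
There are C_n binary search tree shapes on n keys; with n = 7 that is C_7. So B = C_7 = 429.
A − B = 4862 − 429 = 4433.

4433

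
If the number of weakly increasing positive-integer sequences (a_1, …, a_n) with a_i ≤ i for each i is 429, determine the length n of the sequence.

Such sub-staircase sequences of length n are counted by C_n, and C_7 = 429.

7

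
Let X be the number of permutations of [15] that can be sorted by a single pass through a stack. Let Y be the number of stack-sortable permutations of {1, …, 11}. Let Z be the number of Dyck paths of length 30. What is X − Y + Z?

By Knuth's characterisation, the stack-sortable permutations of length 15 are the 231-avoiders, numbering C_15. So X = C_15 = 9694845.
By Knuth's characterisation, the stack-sortable permutations of length 11 are the 231-avoiders, numbering C_11. So Y = C_11 = 58786.
Dyck paths of semilength n (length 2n) are counted by C_n; here n = 15. So Z = C_15 = 9694845.
X − Y + Z = 9694845 − 58786 + 9694845 = 19330904.

19330904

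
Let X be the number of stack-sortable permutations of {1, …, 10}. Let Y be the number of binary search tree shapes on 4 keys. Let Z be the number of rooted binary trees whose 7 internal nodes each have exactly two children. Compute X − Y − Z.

16353

By Knuth's characterisation, the stack-sortable permutations of length 10 are the 231-avoiders, numbering C_10. So X = C_10 = 16796.
Binary trees (left/right distinguished) on n nodes are counted by C_n; here n = 4. So Y = C_4 = 14.
The number of full binary trees on 7 internal nodes is the Catalan number C_7. So Z = C_7 = 429.
X − Y − Z = 16796 − 14 − 429 = 16353.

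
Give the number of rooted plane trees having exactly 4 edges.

A rooted plane tree with 4 edges has 5 nodes, and the count is C_4.
C_4 = C(8,4)/5 = 70/5 = 14.

14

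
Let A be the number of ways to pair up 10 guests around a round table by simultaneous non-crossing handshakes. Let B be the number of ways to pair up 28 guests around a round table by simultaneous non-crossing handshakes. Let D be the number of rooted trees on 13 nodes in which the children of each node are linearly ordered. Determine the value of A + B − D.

Non-crossing handshake pairings of 2n people are counted by C_n; 10 people gives n = 5. So A = C_5 = 42.
Non-crossing handshake pairings of 2n people are counted by C_n; 28 people gives n = 14. So B = C_14 = 2674440.
A rooted plane tree on 13 nodes has 12 edges, and such trees are counted by C_12. So D = C_12 = 208012.
A + B − D = 42 + 2674440 − 208012 = 2466470.

2466470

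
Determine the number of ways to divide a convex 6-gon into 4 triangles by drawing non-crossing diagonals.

The number of triangulations of a 6-gon is the Catalan number C_4 (index = sides − 2).
C_4 = C_3 · 2(2·3+1)/(3+2) = 5 · 14/5 = 14.

14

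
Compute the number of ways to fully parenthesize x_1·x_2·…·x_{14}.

742900

Ways to associate a product of 14 factors correspond to binary trees on 14 leaves, so the count is C_13.
C_13 = C(26,13)/14 = 10400600/14 = 742900.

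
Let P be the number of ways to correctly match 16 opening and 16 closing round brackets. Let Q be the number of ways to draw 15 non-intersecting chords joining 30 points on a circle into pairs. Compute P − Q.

25662825

Balanced strings of n pairs of brackets are counted by C_n; here n = 16. So P = C_16 = 35357670.
Non-crossing perfect matchings of 2n points on a circle are counted by C_n; with 30 points, n = 15. So Q = C_15 = 9694845.
P − Q = 35357670 − 9694845 = 25662825.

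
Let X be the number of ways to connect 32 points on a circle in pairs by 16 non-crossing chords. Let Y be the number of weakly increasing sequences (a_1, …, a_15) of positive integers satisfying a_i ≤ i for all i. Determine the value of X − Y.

25662825

Non-crossing perfect matchings of 2n points on a circle are counted by C_n; with 32 points, n = 16. So X = C_16 = 35357670.
Such sub-staircase sequences of length n are counted by C_n; here n = 15. So Y = C_15 = 9694845.
X − Y = 35357670 − 9694845 = 25662825.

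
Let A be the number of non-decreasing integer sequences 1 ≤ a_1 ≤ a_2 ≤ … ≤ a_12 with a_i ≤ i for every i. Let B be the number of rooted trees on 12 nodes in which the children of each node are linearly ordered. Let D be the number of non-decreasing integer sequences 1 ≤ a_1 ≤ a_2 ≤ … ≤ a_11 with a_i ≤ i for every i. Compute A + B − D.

Such sub-staircase sequences of length n are counted by C_n; here n = 12. So A = C_12 = 208012.
A rooted plane tree on 12 nodes has 11 edges, and such trees are counted by C_11. So B = C_11 = 58786.
Such sub-staircase sequences of length n are counted by C_n; here n = 11. So D = C_11 = 58786.
A + B − D = 208012 + 58786 − 58786 = 208012.

208012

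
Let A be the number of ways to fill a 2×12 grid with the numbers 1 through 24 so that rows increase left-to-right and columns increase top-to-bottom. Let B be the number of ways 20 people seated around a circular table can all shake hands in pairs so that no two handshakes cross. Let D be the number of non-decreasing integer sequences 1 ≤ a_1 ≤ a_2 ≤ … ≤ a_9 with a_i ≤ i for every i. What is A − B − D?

Standard Young tableaux of shape 2×n are counted by C_n; here n = 12. So A = C_12 = 208012.
With 20 = 2·10 people, non-crossing handshake pairings are non-crossing perfect matchings on a circle, counted by C_10. So B = C_10 = 16796.
Weakly increasing sequences with a_i ≤ i biject with Dyck paths of semilength 9, so there are C_9. So D = C_9 = 4862.
A − B − D = 208012 − 16796 − 4862 = 186354.

186354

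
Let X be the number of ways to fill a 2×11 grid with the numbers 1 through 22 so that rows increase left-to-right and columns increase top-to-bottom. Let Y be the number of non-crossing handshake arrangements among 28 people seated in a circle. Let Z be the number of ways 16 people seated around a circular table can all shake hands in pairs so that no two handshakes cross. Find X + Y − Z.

Standard Young tableaux of shape 2×n are counted by C_n; here n = 11. So X = C_11 = 58786.
With 28 = 2·14 people, non-crossing handshake pairings are non-crossing perfect matchings on a circle, counted by C_14. So Y = C_14 = 2674440.
Non-crossing handshake pairings of 2n people are counted by C_n; 16 people gives n = 8. So Z = C_8 = 1430.
X + Y − Z = 58786 + 2674440 − 1430 = 2731796.

2731796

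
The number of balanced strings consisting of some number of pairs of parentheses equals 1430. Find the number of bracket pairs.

8

Balanced strings of n bracket-pairs are counted by C_n. Since C_8 = 1430, the index is 8.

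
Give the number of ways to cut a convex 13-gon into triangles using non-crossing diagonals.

Triangulations of a convex m-gon are counted by C_{m−2}; with m = 13 this is C_11.
C_11 = C(22,11)/12 = 705432/12 = 58786.

58786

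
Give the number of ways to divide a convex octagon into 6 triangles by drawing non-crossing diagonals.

132

The number of triangulations of an 8-gon is the Catalan number C_6 (index = sides − 2).
C_6 = 132.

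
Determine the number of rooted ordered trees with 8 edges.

1430

A rooted plane tree with 8 edges has 9 nodes, and the count is C_8.
C_8 = C_7 · 2(2·7+1)/(7+2) = 429 · 30/9 = 1430.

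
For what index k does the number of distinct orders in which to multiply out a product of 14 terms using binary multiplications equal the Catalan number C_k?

Parenthesizations of m factors correspond to full binary trees with m leaves, counted by C_{m−1}; m = 14 gives C_13.

13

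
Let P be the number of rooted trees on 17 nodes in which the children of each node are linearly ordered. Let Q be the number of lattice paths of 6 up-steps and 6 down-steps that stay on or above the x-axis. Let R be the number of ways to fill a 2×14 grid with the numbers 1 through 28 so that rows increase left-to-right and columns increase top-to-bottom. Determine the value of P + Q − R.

32683362

Rooted ordered (plane) trees on m nodes have m−1 edges and are counted by C_{m−1}; m = 17 gives C_16. So P = C_16 = 35357670.
Paths of 6 up- and 6 down-steps that never dip below the axis are Dyck paths; their count is C_6. So Q = C_6 = 132.
By the hook-length formula (or a Dyck-path bijection), SYT of shape 2×14 number C_14. So R = C_14 = 2674440.
P + Q − R = 35357670 + 132 − 2674440 = 32683362.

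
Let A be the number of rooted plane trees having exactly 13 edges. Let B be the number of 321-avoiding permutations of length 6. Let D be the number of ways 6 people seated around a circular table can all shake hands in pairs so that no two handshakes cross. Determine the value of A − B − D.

Rooted ordered trees with n edges are counted by C_n; here n = 13. So A = C_13 = 742900.
For any fixed pattern of length 3, the pattern-avoiding permutations of [6] number C_6. So B = C_6 = 132.
With 6 = 2·3 people, non-crossing handshake pairings are non-crossing perfect matchings on a circle, counted by C_3. So D = C_3 = 5.
A − B − D = 742900 − 132 − 5 = 742763.

742763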